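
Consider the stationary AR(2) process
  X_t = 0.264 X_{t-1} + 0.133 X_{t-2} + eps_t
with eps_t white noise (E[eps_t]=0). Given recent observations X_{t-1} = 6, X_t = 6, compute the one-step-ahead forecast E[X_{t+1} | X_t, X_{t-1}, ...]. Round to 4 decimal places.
E[X_{t+1} \mid \mathcal F_t] = 2.3820

For an AR(p) model X_t = c + sum_i phi_i X_{t-i} + eps_t, the
one-step-ahead conditional mean is
  E[X_{t+1} | X_t, ...] = c + sum_i phi_i X_{t+1-i}.
Substitute known values:
  E[X_{t+1} | ...] = (0.264) * (6) + (0.133) * (6)
                   = 2.3820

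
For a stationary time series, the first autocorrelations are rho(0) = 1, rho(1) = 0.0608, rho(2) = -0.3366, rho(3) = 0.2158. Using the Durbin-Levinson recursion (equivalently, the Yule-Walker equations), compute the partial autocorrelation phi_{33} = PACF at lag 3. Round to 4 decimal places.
\phi_{33} = 0.3000

The PACF at lag k is phi_{kk}, the last component of the solution
to the Yule-Walker system G_k phi = r_k where
  (G_k)_{ij} = rho(|i - j|), (r_k)_i = rho(i), i,j = 1..k.
Equivalently, Durbin-Levinson gives phi_{kk} iteratively:
  phi_{11} = rho(1)
  phi_{kk} = [rho(k) - sum_{j=1..k-1} phi_{k-1,j} rho(k-j)]
            / [1 - sum_{j=1..k-1} phi_{k-1,j} rho(j)],
  phi_{k,j} = phi_{k-1,j} - phi_{kk} phi_{k-1,k-j},  j = 1..k-1.
Step k = 1:
  phi_11 = rho(1) = 0.0608.
Step k = 2:
  phi_22 = [rho(2) - phi_11 rho(1)] / [1 - phi_11 rho(1)] = [-0.3366 - (0.0608)(0.0608)] / [1 - (0.0608)(0.0608)]
         = -0.34029664 / 0.99630336 = -0.341559.
  Update: phi_21 = phi_11 - phi_22 phi_11 = 0.0608 - (-0.341559)(0.0608) = 0.081567.
Step k = 3:
  phi_33 = [rho(3) - phi_21 rho(2) - phi_22 rho(1)] / [1 - phi_21 rho(1) - phi_22 rho(2)]
    numerator   = 0.2158 - (0.081567)(-0.3366) - (-0.341559)(0.0608) = 0.26402219
    denominator = 1 - (0.081567)(0.0608) - (-0.341559)(-0.3366) = 0.88007189
  phi_33 = 0.26402219 / 0.88007189 = 0.3.
Therefore phi_{33} = 0.3000.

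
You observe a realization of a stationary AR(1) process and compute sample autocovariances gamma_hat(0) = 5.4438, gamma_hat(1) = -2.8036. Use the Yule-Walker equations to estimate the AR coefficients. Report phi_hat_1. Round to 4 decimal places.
\hat\phi_{1} = -0.5150

The Yule-Walker equations for an AR(p) process read, in matrix form,
  Gamma_p phi = r_p,   with   (Gamma_p)_{ij} = gamma(|i - j|),
                       (r_p)_i = gamma(i),   i,j = 1..p.
Substitute the sample gammas (Toeplitz matrix and right-hand side of size 1):
  Gamma_p = [[5.4438]]
  r_p     = [-2.8036]
With p = 1 this is the single equation gamma(0) phi_1 = gamma(1):
  phi_hat_1 = gamma(1) / gamma(0) = -2.8036 / 5.4438 = -0.5150.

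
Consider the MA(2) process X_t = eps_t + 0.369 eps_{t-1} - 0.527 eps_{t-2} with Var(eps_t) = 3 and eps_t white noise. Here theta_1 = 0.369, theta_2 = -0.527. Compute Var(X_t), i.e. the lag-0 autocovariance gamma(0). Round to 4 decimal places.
\gamma(0) = 4.2417

For an MA(q) process X_t = eps_t + sum_i theta_i eps_{t-i} with
Var(eps_t) = sigma^2, the variance is
  gamma(0) = sigma^2 * (1 + sum_i theta_i^2).
  sum_i theta_i^2 = (0.369)^2 + (-0.527)^2 = 0.136161 + 0.277729 = 0.41389.
  gamma(0) = 3 * (1 + 0.41389) = 3 * 1.41389 = 4.24167, which rounds to 4.2417.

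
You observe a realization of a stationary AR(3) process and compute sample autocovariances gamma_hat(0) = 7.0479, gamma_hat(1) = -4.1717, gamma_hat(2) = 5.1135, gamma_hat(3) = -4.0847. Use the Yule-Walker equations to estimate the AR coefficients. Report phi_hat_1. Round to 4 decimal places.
\hat\phi_{1} = -0.1750

The Yule-Walker equations for an AR(p) process read, in matrix form,
  Gamma_p phi = r_p,   with   (Gamma_p)_{ij} = gamma(|i - j|),
                       (r_p)_i = gamma(i),   i,j = 1..p.
Substitute the sample gammas (Toeplitz matrix and right-hand side of size 3):
  Gamma_p = [[7.0479, -4.1717, 5.1135], [-4.1717, 7.0479, -4.1717], [5.1135, -4.1717, 7.0479]]
  r_p     = [-4.1717, 5.1135, -4.0847]
Written out (R1..R3):
  (R1) 7.0479 phi_1 - 4.1717 phi_2 + 5.1135 phi_3 = -4.1717
  (R2) -4.1717 phi_1 + 7.0479 phi_2 - 4.1717 phi_3 = 5.1135
  (R3) 5.1135 phi_1 - 4.1717 phi_2 + 7.0479 phi_3 = -4.0847
Gaussian elimination:
  R2 <- R2 - (-4.1717/7.0479) R1 = R2 - (-0.591907) R1:  4.578642 phi_2 - 1.144985 phi_3 = 2.644242
  R3 <- R3 - (5.1135/7.0479) R1 = R3 - (0.725535) R1:  -1.144985 phi_2 + 3.337875 phi_3 = -1.057985
  R3 <- R3 - (-1.144985/4.578642) R2 = R3 - (-0.250071) R2:  3.051548 phi_3 = -0.396737
Back-substitution:
  phi_hat_3 = -0.396737 / 3.051548 = -0.130012
  phi_hat_2 = (2.644242 - (-1.144985)(-0.130012)) / 4.578642 = 0.545005
  phi_hat_1 = (-4.1717 - (-4.1717)(0.545005) - (5.1135)(-0.130012)) / 7.0479 = -0.174987
So phi_hat = [-0.1750, 0.5450, -0.1300].
Therefore phi_hat_1 = -0.1750.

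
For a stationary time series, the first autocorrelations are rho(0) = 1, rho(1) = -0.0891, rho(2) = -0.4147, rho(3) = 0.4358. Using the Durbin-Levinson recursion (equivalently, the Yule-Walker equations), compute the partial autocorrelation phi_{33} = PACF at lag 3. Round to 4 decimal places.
\phi_{33} = 0.4251

The PACF at lag k is phi_{kk}, the last component of the solution
to the Yule-Walker system G_k phi = r_k where
  (G_k)_{ij} = rho(|i - j|), (r_k)_i = rho(i), i,j = 1..k.
Equivalently, Durbin-Levinson gives phi_{kk} iteratively:
  phi_{11} = rho(1)
  phi_{kk} = [rho(k) - sum_{j=1..k-1} phi_{k-1,j} rho(k-j)]
            / [1 - sum_{j=1..k-1} phi_{k-1,j} rho(j)],
  phi_{k,j} = phi_{k-1,j} - phi_{kk} phi_{k-1,k-j},  j = 1..k-1.
Step k = 1:
  phi_11 = rho(1) = -0.0891.
Step k = 2:
  phi_22 = [rho(2) - phi_11 rho(1)] / [1 - phi_11 rho(1)] = [-0.4147 - (-0.0891)(-0.0891)] / [1 - (-0.0891)(-0.0891)]
         = -0.42263881 / 0.99206119 = -0.426021.
  Update: phi_21 = phi_11 - phi_22 phi_11 = -0.0891 - (-0.426021)(-0.0891) = -0.127058.
Step k = 3:
  phi_33 = [rho(3) - phi_21 rho(2) - phi_22 rho(1)] / [1 - phi_21 rho(1) - phi_22 rho(2)]
    numerator   = 0.4358 - (-0.127058)(-0.4147) - (-0.426021)(-0.0891) = 0.34515039
    denominator = 1 - (-0.127058)(-0.0891) - (-0.426021)(-0.4147) = 0.81200822
  phi_33 = 0.34515039 / 0.81200822 = 0.4251.
Therefore phi_{33} = 0.4251.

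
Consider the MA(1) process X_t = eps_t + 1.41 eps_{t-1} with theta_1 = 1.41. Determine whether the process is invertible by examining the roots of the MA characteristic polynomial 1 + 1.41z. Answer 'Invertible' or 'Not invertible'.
\text{Not invertible}

The MA(q) characteristic polynomial is P(z) = 1 + 1.41z.
Invertibility requires all roots to lie outside the unit circle, i.e. |z| > 1 for every root.
This is linear in z: 1 + (1.41) z = 0  =>  z = -1/(1.41) = -0.70922,  |z| = 0.70922.
Moduli of all roots: 0.7092.
All moduli strictly greater than 1? No.
Verdict: Not invertible.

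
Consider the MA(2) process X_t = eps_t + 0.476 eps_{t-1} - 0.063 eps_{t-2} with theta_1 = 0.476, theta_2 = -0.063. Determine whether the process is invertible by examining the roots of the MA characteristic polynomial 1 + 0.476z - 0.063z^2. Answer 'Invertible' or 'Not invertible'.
\text{Invertible}

The MA(q) characteristic polynomial is P(z) = 1 + 0.476z - 0.063z^2.
Invertibility requires all roots to lie outside the unit circle, i.e. |z| > 1 for every root.
Set 1 + (0.476) z + (-0.063) z^2 = 0, i.e. a z^2 + b z + c = 0 with a = -0.063, b = 0.476, c = 1.
Discriminant D = b^2 - 4ac = (0.476)^2 - 4*(-0.063)*1 = 0.226576 - (-0.252) = 0.478576.
D >= 0, so the roots are real: z = (-b +/- sqrt(D)) / (2a) = (-0.476 +/- 0.691792) / (-0.126).
  z_1 = (-0.476 + 0.691792) / (-0.126) = -1.7126,   |z_1| = 1.7126.
  z_2 = (-0.476 - 0.691792) / (-0.126) = 9.2682,   |z_2| = 9.2682.
Moduli of all roots: 1.7126, 9.2682.
All moduli strictly greater than 1? Yes.
Verdict: Invertible.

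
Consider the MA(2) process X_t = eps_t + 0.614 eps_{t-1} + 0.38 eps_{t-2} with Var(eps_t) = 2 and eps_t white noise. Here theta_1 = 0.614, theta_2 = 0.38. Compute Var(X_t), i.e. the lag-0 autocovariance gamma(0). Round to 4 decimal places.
\gamma(0) = 3.0428

For an MA(q) process X_t = eps_t + sum_i theta_i eps_{t-i} with
Var(eps_t) = sigma^2, the variance is
  gamma(0) = sigma^2 * (1 + sum_i theta_i^2).
  sum_i theta_i^2 = (0.614)^2 + (0.38)^2 = 0.376996 + 0.1444 = 0.521396.
  gamma(0) = 2 * (1 + 0.521396) = 2 * 1.521396 = 3.042792, which rounds to 3.0428.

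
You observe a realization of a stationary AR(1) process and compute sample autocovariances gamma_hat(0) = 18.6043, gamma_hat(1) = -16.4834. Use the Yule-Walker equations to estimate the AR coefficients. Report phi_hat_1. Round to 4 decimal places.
\hat\phi_{1} = -0.8860

The Yule-Walker equations for an AR(p) process read, in matrix form,
  Gamma_p phi = r_p,   with   (Gamma_p)_{ij} = gamma(|i - j|),
                       (r_p)_i = gamma(i),   i,j = 1..p.
Substitute the sample gammas (Toeplitz matrix and right-hand side of size 1):
  Gamma_p = [[18.6043]]
  r_p     = [-16.4834]
With p = 1 this is the single equation gamma(0) phi_1 = gamma(1):
  phi_hat_1 = gamma(1) / gamma(0) = -16.4834 / 18.6043 = -0.8860.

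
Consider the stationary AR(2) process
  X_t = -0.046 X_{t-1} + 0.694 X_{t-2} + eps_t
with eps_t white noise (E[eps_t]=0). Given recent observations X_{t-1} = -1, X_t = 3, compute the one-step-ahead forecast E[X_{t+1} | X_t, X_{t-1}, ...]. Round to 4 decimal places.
E[X_{t+1} \mid \mathcal F_t] = -0.8320

For an AR(p) model X_t = c + sum_i phi_i X_{t-i} + eps_t, the
one-step-ahead conditional mean is
  E[X_{t+1} | X_t, ...] = c + sum_i phi_i X_{t+1-i}.
Substitute known values:
  E[X_{t+1} | ...] = (-0.046) * (3) + (0.694) * (-1)
                   = -0.8320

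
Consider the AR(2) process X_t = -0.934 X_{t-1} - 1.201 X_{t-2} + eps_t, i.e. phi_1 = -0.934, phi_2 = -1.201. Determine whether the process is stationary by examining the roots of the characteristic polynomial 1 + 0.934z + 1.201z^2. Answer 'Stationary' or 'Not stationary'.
\text{Not stationary}

The AR(p) characteristic polynomial is P(z) = 1 + 0.934z + 1.201z^2.
Stationarity requires all roots to lie outside the unit circle, i.e. |z| > 1 for every root.
Set 1 + (0.934) z + (1.201) z^2 = 0, i.e. a z^2 + b z + c = 0 with a = 1.201, b = 0.934, c = 1.
Discriminant D = b^2 - 4ac = (0.934)^2 - 4*(1.201)*1 = 0.872356 - (4.804) = -3.931644.
D < 0, so the roots are the complex-conjugate pair z = (-b +/- i sqrt(-D)) / (2a) = -0.3888 +/- 0.8255i.
For a conjugate pair |z|^2 = z * conj(z) = (product of roots) = c/a = 1/(1.201) = 0.832639, so |z| = sqrt(0.832639) = 0.9125 for both roots.
Moduli of all roots: 0.9125, 0.9125.
All moduli strictly greater than 1? No.
Verdict: Not stationary.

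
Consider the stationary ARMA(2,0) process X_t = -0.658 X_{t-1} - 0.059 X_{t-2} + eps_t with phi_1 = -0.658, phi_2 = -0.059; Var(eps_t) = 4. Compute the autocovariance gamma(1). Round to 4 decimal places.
\gamma(1) = -4.0624

Multiply the model equation by X_{t-k} and take expectations. With theta_0 = psi_0 = 1 and psi_j the MA(infinity) weights, this gives
  gamma(k) - sum_i phi_i gamma(k-i) = c_k,
  c_k = sigma^2 * sum_{j=k..q} theta_j psi_{j-k}   (c_k = 0 for k > q),
using gamma(-m) = gamma(m).
Pure AR (q = 0): c_0 = sigma^2 = 4, c_k = 0 for k >= 1.
Equations for k = 0, 1, 2 (AR order 2, c_2 = 0):
  (E0) gamma(0) = phi_1 gamma(1) + phi_2 gamma(2) + c_0
  (E1) gamma(1) = phi_1 gamma(0) + phi_2 gamma(1) + c_1
  (E2) gamma(2) = phi_1 gamma(1) + phi_2 gamma(0)
From (E1): gamma(1) = A gamma(0) + B with
  A = phi_1 / (1 - phi_2) = -0.658 / 1.059 = -0.621341,   B = c_1 / (1 - phi_2) = 0 / 1.059 = 0.
Insert (E2) into (E0): gamma(0) (1 - phi_2^2) = phi_1 (1 + phi_2) gamma(1) + c_0.
  phi_1 (1 + phi_2) = (-0.658)(0.941) = -0.619178,   1 - phi_2^2 = 0.996519.
Replace gamma(1) by A gamma(0) + B and collect gamma(0):
  gamma(0) [0.996519 - (-0.619178)(-0.621341)] = c_0 = 4
  gamma(0) * 0.611798 = 4
  gamma(0) = 4 / 0.611798 = 6.538102.
  gamma(1) = A gamma(0) = (-0.621341)(6.538102) = -4.06239.
Therefore gamma(1) = -4.0624 (to 4 decimal places).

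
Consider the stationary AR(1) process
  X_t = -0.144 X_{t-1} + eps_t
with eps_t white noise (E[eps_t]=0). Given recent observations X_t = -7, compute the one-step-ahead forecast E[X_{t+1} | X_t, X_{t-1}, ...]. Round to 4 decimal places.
E[X_{t+1} \mid \mathcal F_t] = 1.0080

For an AR(p) model X_t = c + sum_i phi_i X_{t-i} + eps_t, the
one-step-ahead conditional mean is
  E[X_{t+1} | X_t, ...] = c + sum_i phi_i X_{t+1-i}.
Substitute known values:
  E[X_{t+1} | ...] = (-0.144) * (-7)
                   = 1.0080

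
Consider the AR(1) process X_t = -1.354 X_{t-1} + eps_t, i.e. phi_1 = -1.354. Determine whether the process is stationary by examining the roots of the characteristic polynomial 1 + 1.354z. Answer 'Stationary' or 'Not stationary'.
\text{Not stationary}

The AR(p) characteristic polynomial is P(z) = 1 + 1.354z.
Stationarity requires all roots to lie outside the unit circle, i.e. |z| > 1 for every root.
This is linear in z: 1 + (1.354) z = 0  =>  z = -1/(1.354) = -0.738552,  |z| = 0.738552.
Moduli of all roots: 0.7386.
All moduli strictly greater than 1? No.
Verdict: Not stationary.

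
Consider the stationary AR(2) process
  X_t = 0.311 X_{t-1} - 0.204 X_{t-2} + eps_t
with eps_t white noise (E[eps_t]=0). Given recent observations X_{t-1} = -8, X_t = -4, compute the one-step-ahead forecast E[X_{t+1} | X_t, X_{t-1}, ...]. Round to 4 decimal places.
E[X_{t+1} \mid \mathcal F_t] = 0.3880

For an AR(p) model X_t = c + sum_i phi_i X_{t-i} + eps_t, the
one-step-ahead conditional mean is
  E[X_{t+1} | X_t, ...] = c + sum_i phi_i X_{t+1-i}.
Substitute known values:
  E[X_{t+1} | ...] = (0.311) * (-4) + (-0.204) * (-8)
                   = 0.3880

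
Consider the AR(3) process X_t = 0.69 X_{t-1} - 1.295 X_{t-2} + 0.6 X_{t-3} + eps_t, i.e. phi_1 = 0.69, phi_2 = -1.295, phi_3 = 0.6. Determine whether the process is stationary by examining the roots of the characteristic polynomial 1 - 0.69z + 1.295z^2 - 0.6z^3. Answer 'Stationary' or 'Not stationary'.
\text{Not stationary}

The AR(p) characteristic polynomial is P(z) = 1 - 0.69z + 1.295z^2 - 0.6z^3.
Stationarity requires all roots to lie outside the unit circle, i.e. |z| > 1 for every root.
Degree 3: look for a simple real root z0 first, then factor out (1 - z/z0) and solve the remaining quadratic.
Testing z0 = 2: P(2) = 1 + (-0.69)(2) + (1.295)(2)^2 + (-0.6)(2)^3
  = 1 + (-1.38) + (5.18) + (-4.8) = 0.  So z_0 = 2 is a root, |z_0| = 2.
Divide out the factor (1 - 0.5 z) = (1 - z/z0) (since 1/z0 = 0.5):
  P(z) = (1 - 0.5 z)(1 + (-0.19) z + (1.2) z^2)
  [check: z-coef -0.19 - (0.5) = -0.69; z^2-coef 1.2 - (0.5)(-0.19) = 1.295; z^3-coef -(0.5)(1.2) = -0.6.]
Remaining roots from the quadratic factor 1 + (-0.19) z + (1.2) z^2:
  Set 1 + (-0.19) z + (1.2) z^2 = 0, i.e. a z^2 + b z + c = 0 with a = 1.2, b = -0.19, c = 1.
  Discriminant D = b^2 - 4ac = (-0.19)^2 - 4*(1.2)*1 = 0.0361 - (4.8) = -4.7639.
  D < 0, so the roots are the complex-conjugate pair z = (-b +/- i sqrt(-D)) / (2a) = 0.0792 +/- 0.9094i.
  For a conjugate pair |z|^2 = z * conj(z) = (product of roots) = c/a = 1/(1.2) = 0.833333, so |z| = sqrt(0.833333) = 0.9129 for both roots.
Moduli of all roots: 2.0000, 0.9129, 0.9129.
All moduli strictly greater than 1? No.
Verdict: Not stationary.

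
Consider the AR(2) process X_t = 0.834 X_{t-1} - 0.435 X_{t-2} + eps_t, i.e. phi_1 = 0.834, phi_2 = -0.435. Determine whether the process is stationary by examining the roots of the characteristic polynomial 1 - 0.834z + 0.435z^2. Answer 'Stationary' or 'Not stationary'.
\text{Stationary}

The AR(p) characteristic polynomial is P(z) = 1 - 0.834z + 0.435z^2.
Stationarity requires all roots to lie outside the unit circle, i.e. |z| > 1 for every root.
Set 1 + (-0.834) z + (0.435) z^2 = 0, i.e. a z^2 + b z + c = 0 with a = 0.435, b = -0.834, c = 1.
Discriminant D = b^2 - 4ac = (-0.834)^2 - 4*(0.435)*1 = 0.695556 - (1.74) = -1.044444.
D < 0, so the roots are the complex-conjugate pair z = (-b +/- i sqrt(-D)) / (2a) = 0.9586 +/- 1.1747i.
For a conjugate pair |z|^2 = z * conj(z) = (product of roots) = c/a = 1/(0.435) = 2.298851, so |z| = sqrt(2.298851) = 1.5162 for both roots.
Moduli of all roots: 1.5162, 1.5162.
All moduli strictly greater than 1? Yes.
Verdict: Stationary.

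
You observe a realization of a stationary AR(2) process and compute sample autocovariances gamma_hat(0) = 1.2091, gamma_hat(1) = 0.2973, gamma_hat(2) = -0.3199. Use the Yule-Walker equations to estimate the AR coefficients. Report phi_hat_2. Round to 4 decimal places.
\hat\phi_{2} = -0.3460

The Yule-Walker equations for an AR(p) process read, in matrix form,
  Gamma_p phi = r_p,   with   (Gamma_p)_{ij} = gamma(|i - j|),
                       (r_p)_i = gamma(i),   i,j = 1..p.
Substitute the sample gammas (Toeplitz matrix and right-hand side of size 2):
  Gamma_p = [[1.2091, 0.2973], [0.2973, 1.2091]]
  r_p     = [0.2973, -0.3199]
Written out:
  1.2091 phi_1 + 0.2973 phi_2 = 0.2973
  0.2973 phi_1 + 1.2091 phi_2 = -0.3199
Solve by Cramer's rule:
  det = gamma(0)^2 - gamma(1)^2 = (1.2091)^2 - (0.2973)^2 = 1.46192281 - 0.08838729 = 1.37353552
  phi_hat_1 = [gamma(1) gamma(0) - gamma(1) gamma(2)] / det = [(0.2973)(1.2091) - (0.2973)(-0.3199)] / 1.37353552 = 0.4545717 / 1.37353552 = 0.331
  phi_hat_2 = [gamma(0) gamma(2) - gamma(1)^2] / det = [(1.2091)(-0.3199) - (0.2973)^2] / 1.37353552 = -0.47517838 / 1.37353552 = -0.346
So phi_hat = [0.3310, -0.3460].
Therefore phi_hat_2 = -0.3460.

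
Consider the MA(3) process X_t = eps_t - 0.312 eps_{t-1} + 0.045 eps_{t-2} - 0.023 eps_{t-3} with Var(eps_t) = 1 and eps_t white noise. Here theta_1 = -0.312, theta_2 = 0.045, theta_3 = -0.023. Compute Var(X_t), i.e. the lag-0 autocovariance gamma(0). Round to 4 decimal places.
\gamma(0) = 1.0999

For an MA(q) process X_t = eps_t + sum_i theta_i eps_{t-i} with
Var(eps_t) = sigma^2, the variance is
  gamma(0) = sigma^2 * (1 + sum_i theta_i^2).
  sum_i theta_i^2 = (-0.312)^2 + (0.045)^2 + (-0.023)^2 = 0.097344 + 0.002025 + 0.000529 = 0.099898.
  gamma(0) = 1 * (1 + 0.099898) = 1 * 1.099898 = 1.099898, which rounds to 1.0999.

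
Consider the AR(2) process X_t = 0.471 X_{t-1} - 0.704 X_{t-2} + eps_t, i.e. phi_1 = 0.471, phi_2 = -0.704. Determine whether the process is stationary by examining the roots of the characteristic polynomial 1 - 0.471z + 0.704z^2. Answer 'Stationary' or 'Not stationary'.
\text{Stationary}

The AR(p) characteristic polynomial is P(z) = 1 - 0.471z + 0.704z^2.
Stationarity requires all roots to lie outside the unit circle, i.e. |z| > 1 for every root.
Set 1 + (-0.471) z + (0.704) z^2 = 0, i.e. a z^2 + b z + c = 0 with a = 0.704, b = -0.471, c = 1.
Discriminant D = b^2 - 4ac = (-0.471)^2 - 4*(0.704)*1 = 0.221841 - (2.816) = -2.594159.
D < 0, so the roots are the complex-conjugate pair z = (-b +/- i sqrt(-D)) / (2a) = 0.3345 +/- 1.1439i.
For a conjugate pair |z|^2 = z * conj(z) = (product of roots) = c/a = 1/(0.704) = 1.420455, so |z| = sqrt(1.420455) = 1.1918 for both roots.
Moduli of all roots: 1.1918, 1.1918.
All moduli strictly greater than 1? Yes.
Verdict: Stationary.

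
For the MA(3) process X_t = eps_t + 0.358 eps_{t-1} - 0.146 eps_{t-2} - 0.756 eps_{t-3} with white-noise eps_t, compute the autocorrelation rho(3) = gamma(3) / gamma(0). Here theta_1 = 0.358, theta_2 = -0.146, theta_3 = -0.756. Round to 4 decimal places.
\rho(3) = -0.4393

For an MA(q) process with theta_0 = 1, the autocovariance is
  gamma(k) = sigma^2 * sum_{i=0..q-k} theta_i * theta_{i+k},
and rho(k) = gamma(k) / gamma(0). Sigma^2 cancels.
  numerator   = (1)*(-0.756) = -0.756.
  denominator = (1)^2 + (0.358)^2 + (-0.146)^2 + (-0.756)^2 = 1.721016.
  rho(3) = -0.756 / 1.721016 = -0.4393.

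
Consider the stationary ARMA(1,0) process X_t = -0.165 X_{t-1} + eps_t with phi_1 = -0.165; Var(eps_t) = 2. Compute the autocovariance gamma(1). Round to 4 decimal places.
\gamma(1) = -0.3392

Multiply the model equation by X_{t-k} and take expectations. With theta_0 = psi_0 = 1 and psi_j the MA(infinity) weights, this gives
  gamma(k) - sum_i phi_i gamma(k-i) = c_k,
  c_k = sigma^2 * sum_{j=k..q} theta_j psi_{j-k}   (c_k = 0 for k > q),
using gamma(-m) = gamma(m).
Pure AR (q = 0): c_0 = sigma^2 = 2, c_k = 0 for k >= 1.
Equations for k = 0 and k = 1 (AR order 1):
  gamma(0) = phi_1 gamma(1) + c_0
  gamma(1) = phi_1 gamma(0) + c_1
Substituting the second into the first: gamma(0) (1 - phi_1^2) = c_0 + phi_1 c_1, so
  gamma(0) = c_0 / (1 - phi_1^2) = 2 / (1 - (-0.165)^2) = 2 / 0.972775 = 2.055974.
  gamma(1) = phi_1 gamma(0) = (-0.165)(2.055974) = -0.339236.
Therefore gamma(1) = -0.3392 (to 4 decimal places).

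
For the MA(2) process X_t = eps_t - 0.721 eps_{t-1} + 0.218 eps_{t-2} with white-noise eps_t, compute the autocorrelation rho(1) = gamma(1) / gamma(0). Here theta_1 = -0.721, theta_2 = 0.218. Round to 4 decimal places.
\rho(1) = -0.5603

For an MA(q) process with theta_0 = 1, the autocovariance is
  gamma(k) = sigma^2 * sum_{i=0..q-k} theta_i * theta_{i+k},
and rho(k) = gamma(k) / gamma(0). Sigma^2 cancels.
  numerator   = (1)*(-0.721) + (-0.721)*(0.218) = -0.878178.
  denominator = (1)^2 + (-0.721)^2 + (0.218)^2 = 1.567365.
  rho(1) = -0.878178 / 1.567365 = -0.5603.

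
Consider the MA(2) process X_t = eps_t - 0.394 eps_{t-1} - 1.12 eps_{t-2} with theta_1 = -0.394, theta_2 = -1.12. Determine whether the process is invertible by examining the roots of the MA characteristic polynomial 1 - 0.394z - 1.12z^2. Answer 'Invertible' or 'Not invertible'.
\text{Not invertible}

The MA(q) characteristic polynomial is P(z) = 1 - 0.394z - 1.12z^2.
Invertibility requires all roots to lie outside the unit circle, i.e. |z| > 1 for every root.
Set 1 + (-0.394) z + (-1.12) z^2 = 0, i.e. a z^2 + b z + c = 0 with a = -1.12, b = -0.394, c = 1.
Discriminant D = b^2 - 4ac = (-0.394)^2 - 4*(-1.12)*1 = 0.155236 - (-4.48) = 4.635236.
D >= 0, so the roots are real: z = (-b +/- sqrt(D)) / (2a) = (0.394 +/- 2.15296) / (-2.24).
  z_1 = (0.394 + 2.15296) / (-2.24) = -1.137,   |z_1| = 1.137.
  z_2 = (0.394 - 2.15296) / (-2.24) = 0.7852,   |z_2| = 0.7852.
Moduli of all roots: 1.1370, 0.7852.
All moduli strictly greater than 1? No.
Verdict: Not invertible.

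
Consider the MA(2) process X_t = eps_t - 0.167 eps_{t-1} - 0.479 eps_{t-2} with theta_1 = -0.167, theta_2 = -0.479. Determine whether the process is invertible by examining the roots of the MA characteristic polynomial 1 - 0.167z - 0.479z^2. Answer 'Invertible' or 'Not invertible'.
\text{Invertible}

The MA(q) characteristic polynomial is P(z) = 1 - 0.167z - 0.479z^2.
Invertibility requires all roots to lie outside the unit circle, i.e. |z| > 1 for every root.
Set 1 + (-0.167) z + (-0.479) z^2 = 0, i.e. a z^2 + b z + c = 0 with a = -0.479, b = -0.167, c = 1.
Discriminant D = b^2 - 4ac = (-0.167)^2 - 4*(-0.479)*1 = 0.027889 - (-1.916) = 1.943889.
D >= 0, so the roots are real: z = (-b +/- sqrt(D)) / (2a) = (0.167 +/- 1.394234) / (-0.958).
  z_1 = (0.167 + 1.394234) / (-0.958) = -1.6297,   |z_1| = 1.6297.
  z_2 = (0.167 - 1.394234) / (-0.958) = 1.281,   |z_2| = 1.281.
Moduli of all roots: 1.6297, 1.2810.
All moduli strictly greater than 1? Yes.
Verdict: Invertible.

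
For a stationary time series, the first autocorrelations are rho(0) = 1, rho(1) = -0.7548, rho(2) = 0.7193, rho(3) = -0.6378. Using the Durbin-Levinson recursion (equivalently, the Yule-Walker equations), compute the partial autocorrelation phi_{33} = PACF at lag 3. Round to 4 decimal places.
\phi_{33} = -0.0561

The PACF at lag k is phi_{kk}, the last component of the solution
to the Yule-Walker system G_k phi = r_k where
  (G_k)_{ij} = rho(|i - j|), (r_k)_i = rho(i), i,j = 1..k.
Equivalently, Durbin-Levinson gives phi_{kk} iteratively:
  phi_{11} = rho(1)
  phi_{kk} = [rho(k) - sum_{j=1..k-1} phi_{k-1,j} rho(k-j)]
            / [1 - sum_{j=1..k-1} phi_{k-1,j} rho(j)],
  phi_{k,j} = phi_{k-1,j} - phi_{kk} phi_{k-1,k-j},  j = 1..k-1.
Step k = 1:
  phi_11 = rho(1) = -0.7548.
Step k = 2:
  phi_22 = [rho(2) - phi_11 rho(1)] / [1 - phi_11 rho(1)] = [0.7193 - (-0.7548)(-0.7548)] / [1 - (-0.7548)(-0.7548)]
         = 0.14957696 / 0.43027696 = 0.347629.
  Update: phi_21 = phi_11 - phi_22 phi_11 = -0.7548 - (0.347629)(-0.7548) = -0.492409.
Step k = 3:
  phi_33 = [rho(3) - phi_21 rho(2) - phi_22 rho(1)] / [1 - phi_21 rho(1) - phi_22 rho(2)]
    numerator   = -0.6378 - (-0.492409)(0.7193) - (0.347629)(-0.7548) = -0.02121928
    denominator = 1 - (-0.492409)(-0.7548) - (0.347629)(0.7193) = 0.3782796
  phi_33 = -0.02121928 / 0.3782796 = -0.0561.
Therefore phi_{33} = -0.0561.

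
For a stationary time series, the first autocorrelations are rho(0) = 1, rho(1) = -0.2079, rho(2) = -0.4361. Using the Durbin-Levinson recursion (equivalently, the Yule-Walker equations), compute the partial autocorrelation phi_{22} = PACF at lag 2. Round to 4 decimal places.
\phi_{22} = -0.5010

The PACF at lag k is phi_{kk}, the last component of the solution
to the Yule-Walker system G_k phi = r_k where
  (G_k)_{ij} = rho(|i - j|), (r_k)_i = rho(i), i,j = 1..k.
Equivalently, Durbin-Levinson gives phi_{kk} iteratively:
  phi_{11} = rho(1)
  phi_{kk} = [rho(k) - sum_{j=1..k-1} phi_{k-1,j} rho(k-j)]
            / [1 - sum_{j=1..k-1} phi_{k-1,j} rho(j)],
  phi_{k,j} = phi_{k-1,j} - phi_{kk} phi_{k-1,k-j},  j = 1..k-1.
Step k = 1:
  phi_11 = rho(1) = -0.2079.
Step k = 2:
  phi_22 = [rho(2) - phi_11 rho(1)] / [1 - phi_11 rho(1)] = [-0.4361 - (-0.2079)(-0.2079)] / [1 - (-0.2079)(-0.2079)]
         = -0.47932241 / 0.95677759 = -0.501.
Therefore phi_{22} = -0.5010.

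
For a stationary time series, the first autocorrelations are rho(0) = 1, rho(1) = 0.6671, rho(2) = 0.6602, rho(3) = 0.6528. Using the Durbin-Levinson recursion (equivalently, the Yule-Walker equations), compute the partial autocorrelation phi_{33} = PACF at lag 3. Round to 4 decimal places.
\phi_{33} = 0.2640

The PACF at lag k is phi_{kk}, the last component of the solution
to the Yule-Walker system G_k phi = r_k where
  (G_k)_{ij} = rho(|i - j|), (r_k)_i = rho(i), i,j = 1..k.
Equivalently, Durbin-Levinson gives phi_{kk} iteratively:
  phi_{11} = rho(1)
  phi_{kk} = [rho(k) - sum_{j=1..k-1} phi_{k-1,j} rho(k-j)]
            / [1 - sum_{j=1..k-1} phi_{k-1,j} rho(j)],
  phi_{k,j} = phi_{k-1,j} - phi_{kk} phi_{k-1,k-j},  j = 1..k-1.
Step k = 1:
  phi_11 = rho(1) = 0.6671.
Step k = 2:
  phi_22 = [rho(2) - phi_11 rho(1)] / [1 - phi_11 rho(1)] = [0.6602 - (0.6671)(0.6671)] / [1 - (0.6671)(0.6671)]
         = 0.21517759 / 0.55497759 = 0.387723.
  Update: phi_21 = phi_11 - phi_22 phi_11 = 0.6671 - (0.387723)(0.6671) = 0.40845.
Step k = 3:
  phi_33 = [rho(3) - phi_21 rho(2) - phi_22 rho(1)] / [1 - phi_21 rho(1) - phi_22 rho(2)]
    numerator   = 0.6528 - (0.40845)(0.6602) - (0.387723)(0.6671) = 0.1244913
    denominator = 1 - (0.40845)(0.6671) - (0.387723)(0.6602) = 0.47154828
  phi_33 = 0.1244913 / 0.47154828 = 0.264.
Therefore phi_{33} = 0.2640.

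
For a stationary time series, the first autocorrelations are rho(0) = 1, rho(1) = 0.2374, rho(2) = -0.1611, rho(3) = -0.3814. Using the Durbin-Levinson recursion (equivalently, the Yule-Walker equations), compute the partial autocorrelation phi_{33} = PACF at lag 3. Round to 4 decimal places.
\phi_{33} = -0.3130

The PACF at lag k is phi_{kk}, the last component of the solution
to the Yule-Walker system G_k phi = r_k where
  (G_k)_{ij} = rho(|i - j|), (r_k)_i = rho(i), i,j = 1..k.
Equivalently, Durbin-Levinson gives phi_{kk} iteratively:
  phi_{11} = rho(1)
  phi_{kk} = [rho(k) - sum_{j=1..k-1} phi_{k-1,j} rho(k-j)]
            / [1 - sum_{j=1..k-1} phi_{k-1,j} rho(j)],
  phi_{k,j} = phi_{k-1,j} - phi_{kk} phi_{k-1,k-j},  j = 1..k-1.
Step k = 1:
  phi_11 = rho(1) = 0.2374.
Step k = 2:
  phi_22 = [rho(2) - phi_11 rho(1)] / [1 - phi_11 rho(1)] = [-0.1611 - (0.2374)(0.2374)] / [1 - (0.2374)(0.2374)]
         = -0.21745876 / 0.94364124 = -0.230446.
  Update: phi_21 = phi_11 - phi_22 phi_11 = 0.2374 - (-0.230446)(0.2374) = 0.292108.
Step k = 3:
  phi_33 = [rho(3) - phi_21 rho(2) - phi_22 rho(1)] / [1 - phi_21 rho(1) - phi_22 rho(2)]
    numerator   = -0.3814 - (0.292108)(-0.1611) - (-0.230446)(0.2374) = -0.27963342
    denominator = 1 - (0.292108)(0.2374) - (-0.230446)(-0.1611) = 0.89352864
  phi_33 = -0.27963342 / 0.89352864 = -0.313.
Therefore phi_{33} = -0.3130.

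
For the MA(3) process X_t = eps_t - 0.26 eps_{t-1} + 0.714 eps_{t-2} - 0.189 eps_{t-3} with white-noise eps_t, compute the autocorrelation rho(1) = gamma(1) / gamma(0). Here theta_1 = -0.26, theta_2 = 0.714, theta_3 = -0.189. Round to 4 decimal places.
\rho(1) = -0.3599

For an MA(q) process with theta_0 = 1, the autocovariance is
  gamma(k) = sigma^2 * sum_{i=0..q-k} theta_i * theta_{i+k},
and rho(k) = gamma(k) / gamma(0). Sigma^2 cancels.
  numerator   = (1)*(-0.26) + (-0.26)*(0.714) + (0.714)*(-0.189) = -0.580586.
  denominator = (1)^2 + (-0.26)^2 + (0.714)^2 + (-0.189)^2 = 1.613117.
  rho(1) = -0.580586 / 1.613117 = -0.3599.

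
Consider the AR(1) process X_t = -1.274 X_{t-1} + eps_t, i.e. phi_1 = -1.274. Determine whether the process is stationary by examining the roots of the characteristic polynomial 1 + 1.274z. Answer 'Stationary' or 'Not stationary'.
\text{Not stationary}

The AR(p) characteristic polynomial is P(z) = 1 + 1.274z.
Stationarity requires all roots to lie outside the unit circle, i.e. |z| > 1 for every root.
This is linear in z: 1 + (1.274) z = 0  =>  z = -1/(1.274) = -0.784929,  |z| = 0.784929.
Moduli of all roots: 0.7849.
All moduli strictly greater than 1? No.
Verdict: Not stationary.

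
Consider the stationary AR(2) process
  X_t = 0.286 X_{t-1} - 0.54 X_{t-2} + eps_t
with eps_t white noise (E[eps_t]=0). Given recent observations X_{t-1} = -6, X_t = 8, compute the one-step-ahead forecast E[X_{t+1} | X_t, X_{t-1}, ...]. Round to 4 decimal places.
E[X_{t+1} \mid \mathcal F_t] = 5.5280

For an AR(p) model X_t = c + sum_i phi_i X_{t-i} + eps_t, the
one-step-ahead conditional mean is
  E[X_{t+1} | X_t, ...] = c + sum_i phi_i X_{t+1-i}.
Substitute known values:
  E[X_{t+1} | ...] = (0.286) * (8) + (-0.54) * (-6)
                   = 5.5280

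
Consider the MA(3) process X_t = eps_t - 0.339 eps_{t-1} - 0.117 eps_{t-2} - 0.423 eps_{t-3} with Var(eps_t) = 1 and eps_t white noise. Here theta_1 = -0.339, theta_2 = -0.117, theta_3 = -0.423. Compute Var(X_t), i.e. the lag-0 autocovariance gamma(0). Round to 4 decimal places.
\gamma(0) = 1.3075

For an MA(q) process X_t = eps_t + sum_i theta_i eps_{t-i} with
Var(eps_t) = sigma^2, the variance is
  gamma(0) = sigma^2 * (1 + sum_i theta_i^2).
  sum_i theta_i^2 = (-0.339)^2 + (-0.117)^2 + (-0.423)^2 = 0.114921 + 0.013689 + 0.178929 = 0.307539.
  gamma(0) = 1 * (1 + 0.307539) = 1 * 1.307539 = 1.307539, which rounds to 1.3075.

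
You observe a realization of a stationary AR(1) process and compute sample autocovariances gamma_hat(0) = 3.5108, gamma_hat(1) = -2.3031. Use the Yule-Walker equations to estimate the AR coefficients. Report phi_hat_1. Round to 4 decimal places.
\hat\phi_{1} = -0.6560

The Yule-Walker equations for an AR(p) process read, in matrix form,
  Gamma_p phi = r_p,   with   (Gamma_p)_{ij} = gamma(|i - j|),
                       (r_p)_i = gamma(i),   i,j = 1..p.
Substitute the sample gammas (Toeplitz matrix and right-hand side of size 1):
  Gamma_p = [[3.5108]]
  r_p     = [-2.3031]
With p = 1 this is the single equation gamma(0) phi_1 = gamma(1):
  phi_hat_1 = gamma(1) / gamma(0) = -2.3031 / 3.5108 = -0.6560.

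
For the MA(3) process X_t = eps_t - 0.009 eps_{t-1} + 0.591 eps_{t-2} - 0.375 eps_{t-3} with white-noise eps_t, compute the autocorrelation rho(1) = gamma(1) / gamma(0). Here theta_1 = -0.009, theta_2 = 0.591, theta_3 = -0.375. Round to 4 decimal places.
\rho(1) = -0.1584

For an MA(q) process with theta_0 = 1, the autocovariance is
  gamma(k) = sigma^2 * sum_{i=0..q-k} theta_i * theta_{i+k},
and rho(k) = gamma(k) / gamma(0). Sigma^2 cancels.
  numerator   = (1)*(-0.009) + (-0.009)*(0.591) + (0.591)*(-0.375) = -0.235944.
  denominator = (1)^2 + (-0.009)^2 + (0.591)^2 + (-0.375)^2 = 1.489987.
  rho(1) = -0.235944 / 1.489987 = -0.1584.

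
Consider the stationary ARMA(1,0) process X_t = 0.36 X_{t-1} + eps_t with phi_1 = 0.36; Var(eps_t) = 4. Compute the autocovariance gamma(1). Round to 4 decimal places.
\gamma(1) = 1.6544

Multiply the model equation by X_{t-k} and take expectations. With theta_0 = psi_0 = 1 and psi_j the MA(infinity) weights, this gives
  gamma(k) - sum_i phi_i gamma(k-i) = c_k,
  c_k = sigma^2 * sum_{j=k..q} theta_j psi_{j-k}   (c_k = 0 for k > q),
using gamma(-m) = gamma(m).
Pure AR (q = 0): c_0 = sigma^2 = 4, c_k = 0 for k >= 1.
Equations for k = 0 and k = 1 (AR order 1):
  gamma(0) = phi_1 gamma(1) + c_0
  gamma(1) = phi_1 gamma(0) + c_1
Substituting the second into the first: gamma(0) (1 - phi_1^2) = c_0 + phi_1 c_1, so
  gamma(0) = c_0 / (1 - phi_1^2) = 4 / (1 - (0.36)^2) = 4 / 0.8704 = 4.595588.
  gamma(1) = phi_1 gamma(0) = (0.36)(4.595588) = 1.654412.
Therefore gamma(1) = 1.6544 (to 4 decimal places).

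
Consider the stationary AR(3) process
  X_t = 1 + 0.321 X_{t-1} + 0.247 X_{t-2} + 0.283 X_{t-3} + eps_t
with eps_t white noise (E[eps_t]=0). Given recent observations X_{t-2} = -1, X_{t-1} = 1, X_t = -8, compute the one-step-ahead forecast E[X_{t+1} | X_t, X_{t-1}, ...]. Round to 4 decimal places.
E[X_{t+1} \mid \mathcal F_t] = -1.6040

For an AR(p) model X_t = c + sum_i phi_i X_{t-i} + eps_t, the
one-step-ahead conditional mean is
  E[X_{t+1} | X_t, ...] = c + sum_i phi_i X_{t+1-i}.
Substitute known values:
  E[X_{t+1} | ...] = 1 + (0.321) * (-8) + (0.247) * (1) + (0.283) * (-1)
                   = -1.6040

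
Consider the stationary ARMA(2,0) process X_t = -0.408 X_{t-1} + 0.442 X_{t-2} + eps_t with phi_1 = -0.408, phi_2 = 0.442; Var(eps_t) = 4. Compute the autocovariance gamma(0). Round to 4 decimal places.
\gamma(0) = 10.6822

Multiply the model equation by X_{t-k} and take expectations. With theta_0 = psi_0 = 1 and psi_j the MA(infinity) weights, this gives
  gamma(k) - sum_i phi_i gamma(k-i) = c_k,
  c_k = sigma^2 * sum_{j=k..q} theta_j psi_{j-k}   (c_k = 0 for k > q),
using gamma(-m) = gamma(m).
Pure AR (q = 0): c_0 = sigma^2 = 4, c_k = 0 for k >= 1.
Equations for k = 0, 1, 2 (AR order 2, c_2 = 0):
  (E0) gamma(0) = phi_1 gamma(1) + phi_2 gamma(2) + c_0
  (E1) gamma(1) = phi_1 gamma(0) + phi_2 gamma(1) + c_1
  (E2) gamma(2) = phi_1 gamma(1) + phi_2 gamma(0)
From (E1): gamma(1) = A gamma(0) + B with
  A = phi_1 / (1 - phi_2) = -0.408 / 0.558 = -0.731183,   B = c_1 / (1 - phi_2) = 0 / 0.558 = 0.
Insert (E2) into (E0): gamma(0) (1 - phi_2^2) = phi_1 (1 + phi_2) gamma(1) + c_0.
  phi_1 (1 + phi_2) = (-0.408)(1.442) = -0.588336,   1 - phi_2^2 = 0.804636.
Replace gamma(1) by A gamma(0) + B and collect gamma(0):
  gamma(0) [0.804636 - (-0.588336)(-0.731183)] = c_0 = 4
  gamma(0) * 0.374455 = 4
  gamma(0) = 4 / 0.374455 = 10.682196.
Therefore gamma(0) = 10.6822 (to 4 decimal places).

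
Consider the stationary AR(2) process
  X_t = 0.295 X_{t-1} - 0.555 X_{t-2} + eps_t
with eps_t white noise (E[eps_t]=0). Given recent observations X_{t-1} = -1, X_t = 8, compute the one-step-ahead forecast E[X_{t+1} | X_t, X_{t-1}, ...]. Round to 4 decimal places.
E[X_{t+1} \mid \mathcal F_t] = 2.9150

For an AR(p) model X_t = c + sum_i phi_i X_{t-i} + eps_t, the
one-step-ahead conditional mean is
  E[X_{t+1} | X_t, ...] = c + sum_i phi_i X_{t+1-i}.
Substitute known values:
  E[X_{t+1} | ...] = (0.295) * (8) + (-0.555) * (-1)
                   = 2.9150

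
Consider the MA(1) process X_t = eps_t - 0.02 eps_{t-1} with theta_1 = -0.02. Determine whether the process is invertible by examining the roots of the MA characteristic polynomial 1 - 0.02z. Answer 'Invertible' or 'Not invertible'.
\text{Invertible}

The MA(q) characteristic polynomial is P(z) = 1 - 0.02z.
Invertibility requires all roots to lie outside the unit circle, i.e. |z| > 1 for every root.
This is linear in z: 1 + (-0.02) z = 0  =>  z = -1/(-0.02) = 50,  |z| = 50.
Moduli of all roots: 50.0000.
All moduli strictly greater than 1? Yes.
Verdict: Invertible.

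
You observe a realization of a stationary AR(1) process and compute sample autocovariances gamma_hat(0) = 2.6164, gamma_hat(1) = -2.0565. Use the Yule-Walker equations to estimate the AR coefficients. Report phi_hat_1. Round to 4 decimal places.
\hat\phi_{1} = -0.7860

The Yule-Walker equations for an AR(p) process read, in matrix form,
  Gamma_p phi = r_p,   with   (Gamma_p)_{ij} = gamma(|i - j|),
                       (r_p)_i = gamma(i),   i,j = 1..p.
Substitute the sample gammas (Toeplitz matrix and right-hand side of size 1):
  Gamma_p = [[2.6164]]
  r_p     = [-2.0565]
With p = 1 this is the single equation gamma(0) phi_1 = gamma(1):
  phi_hat_1 = gamma(1) / gamma(0) = -2.0565 / 2.6164 = -0.7860.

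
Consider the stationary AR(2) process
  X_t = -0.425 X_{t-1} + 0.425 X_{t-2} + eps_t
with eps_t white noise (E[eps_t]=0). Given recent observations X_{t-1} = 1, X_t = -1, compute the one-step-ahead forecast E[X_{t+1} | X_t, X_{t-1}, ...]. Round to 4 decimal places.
E[X_{t+1} \mid \mathcal F_t] = 0.8500

For an AR(p) model X_t = c + sum_i phi_i X_{t-i} + eps_t, the
one-step-ahead conditional mean is
  E[X_{t+1} | X_t, ...] = c + sum_i phi_i X_{t+1-i}.
Substitute known values:
  E[X_{t+1} | ...] = (-0.425) * (-1) + (0.425) * (1)
                   = 0.8500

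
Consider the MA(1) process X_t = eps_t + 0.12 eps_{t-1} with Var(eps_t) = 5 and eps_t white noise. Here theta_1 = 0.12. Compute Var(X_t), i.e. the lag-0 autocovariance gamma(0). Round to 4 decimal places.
\gamma(0) = 5.0720

For an MA(q) process X_t = eps_t + sum_i theta_i eps_{t-i} with
Var(eps_t) = sigma^2, the variance is
  gamma(0) = sigma^2 * (1 + sum_i theta_i^2).
  sum_i theta_i^2 = (0.12)^2 = 0.0144.
  gamma(0) = 5 * (1 + 0.0144) = 5 * 1.0144 = 5.072, which rounds to 5.0720.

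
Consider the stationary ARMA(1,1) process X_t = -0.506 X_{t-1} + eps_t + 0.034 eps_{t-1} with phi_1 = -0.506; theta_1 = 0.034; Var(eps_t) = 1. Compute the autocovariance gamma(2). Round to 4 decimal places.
\gamma(2) = 0.3155

Multiply the model equation by X_{t-k} and take expectations. With theta_0 = psi_0 = 1 and psi_j the MA(infinity) weights, this gives
  gamma(k) - sum_i phi_i gamma(k-i) = c_k,
  c_k = sigma^2 * sum_{j=k..q} theta_j psi_{j-k}   (c_k = 0 for k > q),
using gamma(-m) = gamma(m).
psi-weights needed (psi_j = theta_j + sum_i phi_i psi_{j-i}):
  psi_1 = theta_1 + phi_1 = 0.034 + (-0.506) = -0.472
Right-hand sides:
  c_0 = sigma^2 (1 + theta_1 psi_1) = 1 * (1 + (0.034)(-0.472)) = 1 * 0.983952 = 0.983952
  c_1 = sigma^2 theta_1 = 1 * (0.034) = 0.034
  c_2 = 0
Equations for k = 0 and k = 1 (AR order 1):
  gamma(0) = phi_1 gamma(1) + c_0
  gamma(1) = phi_1 gamma(0) + c_1
Substituting the second into the first: gamma(0) (1 - phi_1^2) = c_0 + phi_1 c_1, so
  gamma(0) = (c_0 + phi_1 c_1) / (1 - phi_1^2) = (0.983952 + (-0.506)(0.034)) / (1 - (-0.506)^2) = 0.966748 / 0.743964 = 1.299455.
  gamma(1) = phi_1 gamma(0) + c_1 = (-0.506)(1.299455) + (0.034) = -0.623524.
For k = 2 (> q): gamma(2) = phi_1 gamma(1) = (-0.506)(-0.623524) = 0.315503.
Therefore gamma(2) = 0.3155 (to 4 decimal places).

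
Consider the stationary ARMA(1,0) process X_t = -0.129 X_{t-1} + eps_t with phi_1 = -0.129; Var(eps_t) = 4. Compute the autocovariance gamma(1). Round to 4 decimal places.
\gamma(1) = -0.5247

Multiply the model equation by X_{t-k} and take expectations. With theta_0 = psi_0 = 1 and psi_j the MA(infinity) weights, this gives
  gamma(k) - sum_i phi_i gamma(k-i) = c_k,
  c_k = sigma^2 * sum_{j=k..q} theta_j psi_{j-k}   (c_k = 0 for k > q),
using gamma(-m) = gamma(m).
Pure AR (q = 0): c_0 = sigma^2 = 4, c_k = 0 for k >= 1.
Equations for k = 0 and k = 1 (AR order 1):
  gamma(0) = phi_1 gamma(1) + c_0
  gamma(1) = phi_1 gamma(0) + c_1
Substituting the second into the first: gamma(0) (1 - phi_1^2) = c_0 + phi_1 c_1, so
  gamma(0) = c_0 / (1 - phi_1^2) = 4 / (1 - (-0.129)^2) = 4 / 0.983359 = 4.06769.
  gamma(1) = phi_1 gamma(0) = (-0.129)(4.06769) = -0.524732.
Therefore gamma(1) = -0.5247 (to 4 decimal places).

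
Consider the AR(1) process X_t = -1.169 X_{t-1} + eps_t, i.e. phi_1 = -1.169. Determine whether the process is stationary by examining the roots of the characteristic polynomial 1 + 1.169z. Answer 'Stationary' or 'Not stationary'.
\text{Not stationary}

The AR(p) characteristic polynomial is P(z) = 1 + 1.169z.
Stationarity requires all roots to lie outside the unit circle, i.e. |z| > 1 for every root.
This is linear in z: 1 + (1.169) z = 0  =>  z = -1/(1.169) = -0.855432,  |z| = 0.855432.
Moduli of all roots: 0.8554.
All moduli strictly greater than 1? No.
Verdict: Not stationary.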